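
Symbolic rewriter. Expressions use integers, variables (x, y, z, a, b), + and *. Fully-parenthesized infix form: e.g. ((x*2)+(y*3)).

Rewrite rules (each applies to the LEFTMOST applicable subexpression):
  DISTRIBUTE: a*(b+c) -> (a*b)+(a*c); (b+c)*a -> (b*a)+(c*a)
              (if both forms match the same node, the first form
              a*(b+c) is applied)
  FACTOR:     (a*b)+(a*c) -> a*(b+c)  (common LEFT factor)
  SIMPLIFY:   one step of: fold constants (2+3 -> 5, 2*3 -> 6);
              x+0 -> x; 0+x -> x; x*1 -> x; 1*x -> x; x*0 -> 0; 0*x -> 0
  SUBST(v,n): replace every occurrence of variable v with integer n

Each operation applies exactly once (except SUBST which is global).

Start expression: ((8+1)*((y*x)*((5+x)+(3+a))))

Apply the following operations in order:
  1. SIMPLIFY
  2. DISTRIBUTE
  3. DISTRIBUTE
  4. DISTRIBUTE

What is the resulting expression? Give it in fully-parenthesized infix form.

Start: ((8+1)*((y*x)*((5+x)+(3+a))))
Apply SIMPLIFY at L (target: (8+1)): ((8+1)*((y*x)*((5+x)+(3+a)))) -> (9*((y*x)*((5+x)+(3+a))))
Apply DISTRIBUTE at R (target: ((y*x)*((5+x)+(3+a)))): (9*((y*x)*((5+x)+(3+a)))) -> (9*(((y*x)*(5+x))+((y*x)*(3+a))))
Apply DISTRIBUTE at root (target: (9*(((y*x)*(5+x))+((y*x)*(3+a))))): (9*(((y*x)*(5+x))+((y*x)*(3+a)))) -> ((9*((y*x)*(5+x)))+(9*((y*x)*(3+a))))
Apply DISTRIBUTE at LR (target: ((y*x)*(5+x))): ((9*((y*x)*(5+x)))+(9*((y*x)*(3+a)))) -> ((9*(((y*x)*5)+((y*x)*x)))+(9*((y*x)*(3+a))))

Answer: ((9*(((y*x)*5)+((y*x)*x)))+(9*((y*x)*(3+a))))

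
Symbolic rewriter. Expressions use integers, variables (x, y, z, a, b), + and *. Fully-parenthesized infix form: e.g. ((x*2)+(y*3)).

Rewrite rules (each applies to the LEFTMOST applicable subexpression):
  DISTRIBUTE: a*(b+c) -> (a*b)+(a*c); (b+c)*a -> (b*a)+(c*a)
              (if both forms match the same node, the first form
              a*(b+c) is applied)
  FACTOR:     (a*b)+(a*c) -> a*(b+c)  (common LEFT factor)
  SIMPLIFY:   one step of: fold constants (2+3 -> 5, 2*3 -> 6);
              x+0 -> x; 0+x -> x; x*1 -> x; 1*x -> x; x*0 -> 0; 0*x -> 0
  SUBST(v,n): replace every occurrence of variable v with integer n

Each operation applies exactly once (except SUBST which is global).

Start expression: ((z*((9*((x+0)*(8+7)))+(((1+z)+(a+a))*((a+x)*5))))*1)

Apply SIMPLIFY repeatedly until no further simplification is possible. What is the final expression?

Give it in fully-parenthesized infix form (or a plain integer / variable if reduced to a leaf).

Answer: (z*((9*(x*15))+(((1+z)+(a+a))*((a+x)*5))))

Derivation:
Start: ((z*((9*((x+0)*(8+7)))+(((1+z)+(a+a))*((a+x)*5))))*1)
Step 1: at root: ((z*((9*((x+0)*(8+7)))+(((1+z)+(a+a))*((a+x)*5))))*1) -> (z*((9*((x+0)*(8+7)))+(((1+z)+(a+a))*((a+x)*5)))); overall: ((z*((9*((x+0)*(8+7)))+(((1+z)+(a+a))*((a+x)*5))))*1) -> (z*((9*((x+0)*(8+7)))+(((1+z)+(a+a))*((a+x)*5))))
Step 2: at RLRL: (x+0) -> x; overall: (z*((9*((x+0)*(8+7)))+(((1+z)+(a+a))*((a+x)*5)))) -> (z*((9*(x*(8+7)))+(((1+z)+(a+a))*((a+x)*5))))
Step 3: at RLRR: (8+7) -> 15; overall: (z*((9*(x*(8+7)))+(((1+z)+(a+a))*((a+x)*5)))) -> (z*((9*(x*15))+(((1+z)+(a+a))*((a+x)*5))))
Fixed point: (z*((9*(x*15))+(((1+z)+(a+a))*((a+x)*5))))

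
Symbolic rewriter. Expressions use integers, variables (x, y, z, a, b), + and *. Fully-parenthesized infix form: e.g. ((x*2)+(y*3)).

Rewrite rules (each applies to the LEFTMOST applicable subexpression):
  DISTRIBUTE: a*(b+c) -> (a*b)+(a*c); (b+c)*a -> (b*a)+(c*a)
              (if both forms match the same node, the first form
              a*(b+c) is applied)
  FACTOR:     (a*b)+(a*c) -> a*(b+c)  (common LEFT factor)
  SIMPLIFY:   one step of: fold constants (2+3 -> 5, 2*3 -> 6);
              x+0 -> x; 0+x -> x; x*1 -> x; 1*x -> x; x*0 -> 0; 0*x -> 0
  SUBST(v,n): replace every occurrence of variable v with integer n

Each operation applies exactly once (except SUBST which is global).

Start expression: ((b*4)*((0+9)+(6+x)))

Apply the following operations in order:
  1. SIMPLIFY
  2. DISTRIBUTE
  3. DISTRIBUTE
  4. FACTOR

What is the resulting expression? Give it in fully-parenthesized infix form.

Start: ((b*4)*((0+9)+(6+x)))
Apply SIMPLIFY at RL (target: (0+9)): ((b*4)*((0+9)+(6+x))) -> ((b*4)*(9+(6+x)))
Apply DISTRIBUTE at root (target: ((b*4)*(9+(6+x)))): ((b*4)*(9+(6+x))) -> (((b*4)*9)+((b*4)*(6+x)))
Apply DISTRIBUTE at R (target: ((b*4)*(6+x))): (((b*4)*9)+((b*4)*(6+x))) -> (((b*4)*9)+(((b*4)*6)+((b*4)*x)))
Apply FACTOR at R (target: (((b*4)*6)+((b*4)*x))): (((b*4)*9)+(((b*4)*6)+((b*4)*x))) -> (((b*4)*9)+((b*4)*(6+x)))

Answer: (((b*4)*9)+((b*4)*(6+x)))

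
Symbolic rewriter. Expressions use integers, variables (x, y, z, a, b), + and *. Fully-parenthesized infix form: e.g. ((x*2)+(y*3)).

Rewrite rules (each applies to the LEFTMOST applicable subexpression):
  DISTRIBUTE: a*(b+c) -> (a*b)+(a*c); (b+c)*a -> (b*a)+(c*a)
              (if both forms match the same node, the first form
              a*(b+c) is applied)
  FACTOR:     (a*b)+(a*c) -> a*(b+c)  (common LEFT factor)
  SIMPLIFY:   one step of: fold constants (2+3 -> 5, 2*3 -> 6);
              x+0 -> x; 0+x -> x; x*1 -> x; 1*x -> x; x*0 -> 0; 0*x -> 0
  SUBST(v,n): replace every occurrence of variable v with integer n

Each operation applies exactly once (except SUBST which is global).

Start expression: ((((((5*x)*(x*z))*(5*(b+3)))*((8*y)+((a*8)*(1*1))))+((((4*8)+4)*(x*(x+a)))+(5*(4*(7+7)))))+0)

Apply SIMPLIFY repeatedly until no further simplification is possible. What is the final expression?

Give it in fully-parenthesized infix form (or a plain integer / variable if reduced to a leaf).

Start: ((((((5*x)*(x*z))*(5*(b+3)))*((8*y)+((a*8)*(1*1))))+((((4*8)+4)*(x*(x+a)))+(5*(4*(7+7)))))+0)
Step 1: at root: ((((((5*x)*(x*z))*(5*(b+3)))*((8*y)+((a*8)*(1*1))))+((((4*8)+4)*(x*(x+a)))+(5*(4*(7+7)))))+0) -> (((((5*x)*(x*z))*(5*(b+3)))*((8*y)+((a*8)*(1*1))))+((((4*8)+4)*(x*(x+a)))+(5*(4*(7+7))))); overall: ((((((5*x)*(x*z))*(5*(b+3)))*((8*y)+((a*8)*(1*1))))+((((4*8)+4)*(x*(x+a)))+(5*(4*(7+7)))))+0) -> (((((5*x)*(x*z))*(5*(b+3)))*((8*y)+((a*8)*(1*1))))+((((4*8)+4)*(x*(x+a)))+(5*(4*(7+7)))))
Step 2: at LRRR: (1*1) -> 1; overall: (((((5*x)*(x*z))*(5*(b+3)))*((8*y)+((a*8)*(1*1))))+((((4*8)+4)*(x*(x+a)))+(5*(4*(7+7))))) -> (((((5*x)*(x*z))*(5*(b+3)))*((8*y)+((a*8)*1)))+((((4*8)+4)*(x*(x+a)))+(5*(4*(7+7)))))
Step 3: at LRR: ((a*8)*1) -> (a*8); overall: (((((5*x)*(x*z))*(5*(b+3)))*((8*y)+((a*8)*1)))+((((4*8)+4)*(x*(x+a)))+(5*(4*(7+7))))) -> (((((5*x)*(x*z))*(5*(b+3)))*((8*y)+(a*8)))+((((4*8)+4)*(x*(x+a)))+(5*(4*(7+7)))))
Step 4: at RLLL: (4*8) -> 32; overall: (((((5*x)*(x*z))*(5*(b+3)))*((8*y)+(a*8)))+((((4*8)+4)*(x*(x+a)))+(5*(4*(7+7))))) -> (((((5*x)*(x*z))*(5*(b+3)))*((8*y)+(a*8)))+(((32+4)*(x*(x+a)))+(5*(4*(7+7)))))
Step 5: at RLL: (32+4) -> 36; overall: (((((5*x)*(x*z))*(5*(b+3)))*((8*y)+(a*8)))+(((32+4)*(x*(x+a)))+(5*(4*(7+7))))) -> (((((5*x)*(x*z))*(5*(b+3)))*((8*y)+(a*8)))+((36*(x*(x+a)))+(5*(4*(7+7)))))
Step 6: at RRRR: (7+7) -> 14; overall: (((((5*x)*(x*z))*(5*(b+3)))*((8*y)+(a*8)))+((36*(x*(x+a)))+(5*(4*(7+7))))) -> (((((5*x)*(x*z))*(5*(b+3)))*((8*y)+(a*8)))+((36*(x*(x+a)))+(5*(4*14))))
Step 7: at RRR: (4*14) -> 56; overall: (((((5*x)*(x*z))*(5*(b+3)))*((8*y)+(a*8)))+((36*(x*(x+a)))+(5*(4*14)))) -> (((((5*x)*(x*z))*(5*(b+3)))*((8*y)+(a*8)))+((36*(x*(x+a)))+(5*56)))
Step 8: at RR: (5*56) -> 280; overall: (((((5*x)*(x*z))*(5*(b+3)))*((8*y)+(a*8)))+((36*(x*(x+a)))+(5*56))) -> (((((5*x)*(x*z))*(5*(b+3)))*((8*y)+(a*8)))+((36*(x*(x+a)))+280))
Fixed point: (((((5*x)*(x*z))*(5*(b+3)))*((8*y)+(a*8)))+((36*(x*(x+a)))+280))

Answer: (((((5*x)*(x*z))*(5*(b+3)))*((8*y)+(a*8)))+((36*(x*(x+a)))+280))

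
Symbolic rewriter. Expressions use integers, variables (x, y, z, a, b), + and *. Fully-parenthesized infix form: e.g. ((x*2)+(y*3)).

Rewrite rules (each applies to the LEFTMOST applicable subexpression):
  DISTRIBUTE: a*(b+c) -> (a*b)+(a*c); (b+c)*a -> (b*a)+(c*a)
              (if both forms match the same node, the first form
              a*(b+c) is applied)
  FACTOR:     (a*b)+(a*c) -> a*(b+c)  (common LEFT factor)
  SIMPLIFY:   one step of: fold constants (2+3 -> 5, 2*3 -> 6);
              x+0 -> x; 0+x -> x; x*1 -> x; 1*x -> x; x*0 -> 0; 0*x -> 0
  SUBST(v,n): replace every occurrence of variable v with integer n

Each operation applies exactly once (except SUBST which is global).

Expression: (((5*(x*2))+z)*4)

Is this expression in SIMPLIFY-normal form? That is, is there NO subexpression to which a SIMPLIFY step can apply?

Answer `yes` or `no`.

Answer: yes

Derivation:
Expression: (((5*(x*2))+z)*4)
Scanning for simplifiable subexpressions (pre-order)...
  at root: (((5*(x*2))+z)*4) (not simplifiable)
  at L: ((5*(x*2))+z) (not simplifiable)
  at LL: (5*(x*2)) (not simplifiable)
  at LLR: (x*2) (not simplifiable)
Result: no simplifiable subexpression found -> normal form.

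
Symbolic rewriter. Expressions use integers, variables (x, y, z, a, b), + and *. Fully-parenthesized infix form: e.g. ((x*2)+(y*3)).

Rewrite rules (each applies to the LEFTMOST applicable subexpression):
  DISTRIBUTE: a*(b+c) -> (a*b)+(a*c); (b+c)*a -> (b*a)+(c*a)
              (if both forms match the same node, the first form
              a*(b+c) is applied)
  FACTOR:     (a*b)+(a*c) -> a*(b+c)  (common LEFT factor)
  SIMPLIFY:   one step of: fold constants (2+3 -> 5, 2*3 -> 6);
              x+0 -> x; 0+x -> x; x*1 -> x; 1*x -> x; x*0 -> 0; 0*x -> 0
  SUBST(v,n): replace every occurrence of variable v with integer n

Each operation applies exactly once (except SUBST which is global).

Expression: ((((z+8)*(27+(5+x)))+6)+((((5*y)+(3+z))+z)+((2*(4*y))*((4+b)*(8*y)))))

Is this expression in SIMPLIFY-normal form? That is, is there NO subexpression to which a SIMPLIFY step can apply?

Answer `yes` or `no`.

Expression: ((((z+8)*(27+(5+x)))+6)+((((5*y)+(3+z))+z)+((2*(4*y))*((4+b)*(8*y)))))
Scanning for simplifiable subexpressions (pre-order)...
  at root: ((((z+8)*(27+(5+x)))+6)+((((5*y)+(3+z))+z)+((2*(4*y))*((4+b)*(8*y))))) (not simplifiable)
  at L: (((z+8)*(27+(5+x)))+6) (not simplifiable)
  at LL: ((z+8)*(27+(5+x))) (not simplifiable)
  at LLL: (z+8) (not simplifiable)
  at LLR: (27+(5+x)) (not simplifiable)
  at LLRR: (5+x) (not simplifiable)
  at R: ((((5*y)+(3+z))+z)+((2*(4*y))*((4+b)*(8*y)))) (not simplifiable)
  at RL: (((5*y)+(3+z))+z) (not simplifiable)
  at RLL: ((5*y)+(3+z)) (not simplifiable)
  at RLLL: (5*y) (not simplifiable)
  at RLLR: (3+z) (not simplifiable)
  at RR: ((2*(4*y))*((4+b)*(8*y))) (not simplifiable)
  at RRL: (2*(4*y)) (not simplifiable)
  at RRLR: (4*y) (not simplifiable)
  at RRR: ((4+b)*(8*y)) (not simplifiable)
  at RRRL: (4+b) (not simplifiable)
  at RRRR: (8*y) (not simplifiable)
Result: no simplifiable subexpression found -> normal form.

Answer: yes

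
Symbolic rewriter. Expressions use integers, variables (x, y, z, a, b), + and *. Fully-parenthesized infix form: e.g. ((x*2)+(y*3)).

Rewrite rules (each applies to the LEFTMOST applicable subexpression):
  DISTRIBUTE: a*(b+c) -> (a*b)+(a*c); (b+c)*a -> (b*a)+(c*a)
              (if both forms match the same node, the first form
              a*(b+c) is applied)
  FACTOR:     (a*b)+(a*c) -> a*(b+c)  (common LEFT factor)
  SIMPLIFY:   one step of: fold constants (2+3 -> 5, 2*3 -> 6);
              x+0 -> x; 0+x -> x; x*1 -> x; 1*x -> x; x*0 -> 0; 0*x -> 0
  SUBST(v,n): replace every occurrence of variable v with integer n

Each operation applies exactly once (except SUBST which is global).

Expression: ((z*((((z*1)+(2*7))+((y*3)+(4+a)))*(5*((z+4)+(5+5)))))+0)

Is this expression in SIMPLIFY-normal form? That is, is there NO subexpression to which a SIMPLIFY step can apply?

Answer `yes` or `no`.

Expression: ((z*((((z*1)+(2*7))+((y*3)+(4+a)))*(5*((z+4)+(5+5)))))+0)
Scanning for simplifiable subexpressions (pre-order)...
  at root: ((z*((((z*1)+(2*7))+((y*3)+(4+a)))*(5*((z+4)+(5+5)))))+0) (SIMPLIFIABLE)
  at L: (z*((((z*1)+(2*7))+((y*3)+(4+a)))*(5*((z+4)+(5+5))))) (not simplifiable)
  at LR: ((((z*1)+(2*7))+((y*3)+(4+a)))*(5*((z+4)+(5+5)))) (not simplifiable)
  at LRL: (((z*1)+(2*7))+((y*3)+(4+a))) (not simplifiable)
  at LRLL: ((z*1)+(2*7)) (not simplifiable)
  at LRLLL: (z*1) (SIMPLIFIABLE)
  at LRLLR: (2*7) (SIMPLIFIABLE)
  at LRLR: ((y*3)+(4+a)) (not simplifiable)
  at LRLRL: (y*3) (not simplifiable)
  at LRLRR: (4+a) (not simplifiable)
  at LRR: (5*((z+4)+(5+5))) (not simplifiable)
  at LRRR: ((z+4)+(5+5)) (not simplifiable)
  at LRRRL: (z+4) (not simplifiable)
  at LRRRR: (5+5) (SIMPLIFIABLE)
Found simplifiable subexpr at path root: ((z*((((z*1)+(2*7))+((y*3)+(4+a)))*(5*((z+4)+(5+5)))))+0)
One SIMPLIFY step would give: (z*((((z*1)+(2*7))+((y*3)+(4+a)))*(5*((z+4)+(5+5)))))
-> NOT in normal form.

Answer: no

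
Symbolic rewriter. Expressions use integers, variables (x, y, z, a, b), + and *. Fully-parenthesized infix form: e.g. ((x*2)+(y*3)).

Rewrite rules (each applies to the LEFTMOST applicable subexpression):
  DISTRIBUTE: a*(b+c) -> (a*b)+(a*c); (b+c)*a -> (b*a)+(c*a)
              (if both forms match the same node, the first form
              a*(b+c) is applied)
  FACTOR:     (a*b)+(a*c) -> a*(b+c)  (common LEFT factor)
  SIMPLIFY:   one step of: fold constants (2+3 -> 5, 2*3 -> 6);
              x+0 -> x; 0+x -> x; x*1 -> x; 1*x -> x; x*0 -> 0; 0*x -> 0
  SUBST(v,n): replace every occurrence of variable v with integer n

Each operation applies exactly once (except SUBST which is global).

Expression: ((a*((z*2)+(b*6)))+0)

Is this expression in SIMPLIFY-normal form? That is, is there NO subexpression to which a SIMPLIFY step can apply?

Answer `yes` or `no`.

Expression: ((a*((z*2)+(b*6)))+0)
Scanning for simplifiable subexpressions (pre-order)...
  at root: ((a*((z*2)+(b*6)))+0) (SIMPLIFIABLE)
  at L: (a*((z*2)+(b*6))) (not simplifiable)
  at LR: ((z*2)+(b*6)) (not simplifiable)
  at LRL: (z*2) (not simplifiable)
  at LRR: (b*6) (not simplifiable)
Found simplifiable subexpr at path root: ((a*((z*2)+(b*6)))+0)
One SIMPLIFY step would give: (a*((z*2)+(b*6)))
-> NOT in normal form.

Answer: no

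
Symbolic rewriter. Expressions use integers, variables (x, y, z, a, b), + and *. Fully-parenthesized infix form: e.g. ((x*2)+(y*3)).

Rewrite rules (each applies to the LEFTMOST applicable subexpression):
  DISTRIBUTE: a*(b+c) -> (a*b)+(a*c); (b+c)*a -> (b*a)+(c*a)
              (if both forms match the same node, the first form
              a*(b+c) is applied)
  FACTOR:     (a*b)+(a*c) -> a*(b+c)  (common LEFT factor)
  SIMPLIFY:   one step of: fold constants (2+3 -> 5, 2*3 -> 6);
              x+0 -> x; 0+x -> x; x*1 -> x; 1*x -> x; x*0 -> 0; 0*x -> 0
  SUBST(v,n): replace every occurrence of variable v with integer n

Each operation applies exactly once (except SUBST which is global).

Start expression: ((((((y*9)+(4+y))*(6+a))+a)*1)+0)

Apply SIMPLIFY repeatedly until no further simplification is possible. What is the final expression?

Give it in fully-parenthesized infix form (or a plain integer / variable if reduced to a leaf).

Answer: ((((y*9)+(4+y))*(6+a))+a)

Derivation:
Start: ((((((y*9)+(4+y))*(6+a))+a)*1)+0)
Step 1: at root: ((((((y*9)+(4+y))*(6+a))+a)*1)+0) -> (((((y*9)+(4+y))*(6+a))+a)*1); overall: ((((((y*9)+(4+y))*(6+a))+a)*1)+0) -> (((((y*9)+(4+y))*(6+a))+a)*1)
Step 2: at root: (((((y*9)+(4+y))*(6+a))+a)*1) -> ((((y*9)+(4+y))*(6+a))+a); overall: (((((y*9)+(4+y))*(6+a))+a)*1) -> ((((y*9)+(4+y))*(6+a))+a)
Fixed point: ((((y*9)+(4+y))*(6+a))+a)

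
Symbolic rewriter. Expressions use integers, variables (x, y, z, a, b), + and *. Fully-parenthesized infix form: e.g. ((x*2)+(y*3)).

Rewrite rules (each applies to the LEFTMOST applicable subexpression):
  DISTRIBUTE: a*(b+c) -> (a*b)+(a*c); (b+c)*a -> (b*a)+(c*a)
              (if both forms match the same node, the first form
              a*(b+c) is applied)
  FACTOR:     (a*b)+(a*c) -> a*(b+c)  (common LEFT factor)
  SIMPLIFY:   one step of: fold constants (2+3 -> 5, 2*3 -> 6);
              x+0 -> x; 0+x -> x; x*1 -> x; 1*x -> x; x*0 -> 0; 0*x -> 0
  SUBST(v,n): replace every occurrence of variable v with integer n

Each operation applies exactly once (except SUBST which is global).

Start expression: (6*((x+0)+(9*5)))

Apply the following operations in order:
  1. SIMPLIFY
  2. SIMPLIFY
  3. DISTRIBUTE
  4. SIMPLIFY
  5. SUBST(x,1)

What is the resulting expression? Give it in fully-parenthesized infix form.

Start: (6*((x+0)+(9*5)))
Apply SIMPLIFY at RL (target: (x+0)): (6*((x+0)+(9*5))) -> (6*(x+(9*5)))
Apply SIMPLIFY at RR (target: (9*5)): (6*(x+(9*5))) -> (6*(x+45))
Apply DISTRIBUTE at root (target: (6*(x+45))): (6*(x+45)) -> ((6*x)+(6*45))
Apply SIMPLIFY at R (target: (6*45)): ((6*x)+(6*45)) -> ((6*x)+270)
Apply SUBST(x,1): ((6*x)+270) -> ((6*1)+270)

Answer: ((6*1)+270)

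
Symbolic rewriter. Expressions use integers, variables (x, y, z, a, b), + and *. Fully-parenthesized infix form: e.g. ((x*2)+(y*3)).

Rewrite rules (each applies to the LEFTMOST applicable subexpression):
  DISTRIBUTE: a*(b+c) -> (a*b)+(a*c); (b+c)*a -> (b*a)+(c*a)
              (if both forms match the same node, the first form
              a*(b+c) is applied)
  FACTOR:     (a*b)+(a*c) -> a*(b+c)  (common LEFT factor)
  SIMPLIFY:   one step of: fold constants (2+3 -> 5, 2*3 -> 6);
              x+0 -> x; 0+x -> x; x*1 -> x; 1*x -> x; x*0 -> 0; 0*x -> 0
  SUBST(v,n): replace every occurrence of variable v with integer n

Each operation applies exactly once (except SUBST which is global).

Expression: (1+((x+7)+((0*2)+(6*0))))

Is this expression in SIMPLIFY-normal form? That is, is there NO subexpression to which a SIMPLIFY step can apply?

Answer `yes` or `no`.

Answer: no

Derivation:
Expression: (1+((x+7)+((0*2)+(6*0))))
Scanning for simplifiable subexpressions (pre-order)...
  at root: (1+((x+7)+((0*2)+(6*0)))) (not simplifiable)
  at R: ((x+7)+((0*2)+(6*0))) (not simplifiable)
  at RL: (x+7) (not simplifiable)
  at RR: ((0*2)+(6*0)) (not simplifiable)
  at RRL: (0*2) (SIMPLIFIABLE)
  at RRR: (6*0) (SIMPLIFIABLE)
Found simplifiable subexpr at path RRL: (0*2)
One SIMPLIFY step would give: (1+((x+7)+(0+(6*0))))
-> NOT in normal form.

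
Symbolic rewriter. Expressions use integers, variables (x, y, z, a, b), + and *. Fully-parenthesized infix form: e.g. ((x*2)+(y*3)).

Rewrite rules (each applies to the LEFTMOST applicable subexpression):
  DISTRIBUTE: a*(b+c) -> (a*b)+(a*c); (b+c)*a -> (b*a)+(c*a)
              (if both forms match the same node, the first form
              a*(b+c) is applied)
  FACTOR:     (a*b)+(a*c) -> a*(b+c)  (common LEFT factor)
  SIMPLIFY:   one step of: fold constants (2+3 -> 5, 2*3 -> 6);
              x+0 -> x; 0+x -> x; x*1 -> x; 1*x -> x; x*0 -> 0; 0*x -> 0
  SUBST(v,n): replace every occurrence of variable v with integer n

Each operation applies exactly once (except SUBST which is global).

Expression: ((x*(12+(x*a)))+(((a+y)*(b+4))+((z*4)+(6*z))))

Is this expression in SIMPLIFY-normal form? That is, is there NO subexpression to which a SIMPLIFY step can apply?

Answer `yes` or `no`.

Expression: ((x*(12+(x*a)))+(((a+y)*(b+4))+((z*4)+(6*z))))
Scanning for simplifiable subexpressions (pre-order)...
  at root: ((x*(12+(x*a)))+(((a+y)*(b+4))+((z*4)+(6*z)))) (not simplifiable)
  at L: (x*(12+(x*a))) (not simplifiable)
  at LR: (12+(x*a)) (not simplifiable)
  at LRR: (x*a) (not simplifiable)
  at R: (((a+y)*(b+4))+((z*4)+(6*z))) (not simplifiable)
  at RL: ((a+y)*(b+4)) (not simplifiable)
  at RLL: (a+y) (not simplifiable)
  at RLR: (b+4) (not simplifiable)
  at RR: ((z*4)+(6*z)) (not simplifiable)
  at RRL: (z*4) (not simplifiable)
  at RRR: (6*z) (not simplifiable)
Result: no simplifiable subexpression found -> normal form.

Answer: yes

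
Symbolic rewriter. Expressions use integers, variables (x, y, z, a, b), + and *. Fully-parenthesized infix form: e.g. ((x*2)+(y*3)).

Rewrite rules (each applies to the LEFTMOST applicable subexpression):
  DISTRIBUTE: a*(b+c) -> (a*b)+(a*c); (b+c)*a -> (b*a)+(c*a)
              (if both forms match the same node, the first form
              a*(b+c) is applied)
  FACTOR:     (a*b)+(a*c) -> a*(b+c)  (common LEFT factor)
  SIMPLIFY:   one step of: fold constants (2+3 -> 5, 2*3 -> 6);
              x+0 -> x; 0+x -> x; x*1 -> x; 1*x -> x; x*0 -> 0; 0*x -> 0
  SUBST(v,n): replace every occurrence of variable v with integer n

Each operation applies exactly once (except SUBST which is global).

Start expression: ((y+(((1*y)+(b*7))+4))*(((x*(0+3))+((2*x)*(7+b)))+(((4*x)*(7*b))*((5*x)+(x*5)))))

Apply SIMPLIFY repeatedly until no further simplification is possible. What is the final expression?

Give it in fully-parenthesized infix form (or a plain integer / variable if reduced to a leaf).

Start: ((y+(((1*y)+(b*7))+4))*(((x*(0+3))+((2*x)*(7+b)))+(((4*x)*(7*b))*((5*x)+(x*5)))))
Step 1: at LRLL: (1*y) -> y; overall: ((y+(((1*y)+(b*7))+4))*(((x*(0+3))+((2*x)*(7+b)))+(((4*x)*(7*b))*((5*x)+(x*5))))) -> ((y+((y+(b*7))+4))*(((x*(0+3))+((2*x)*(7+b)))+(((4*x)*(7*b))*((5*x)+(x*5)))))
Step 2: at RLLR: (0+3) -> 3; overall: ((y+((y+(b*7))+4))*(((x*(0+3))+((2*x)*(7+b)))+(((4*x)*(7*b))*((5*x)+(x*5))))) -> ((y+((y+(b*7))+4))*(((x*3)+((2*x)*(7+b)))+(((4*x)*(7*b))*((5*x)+(x*5)))))
Fixed point: ((y+((y+(b*7))+4))*(((x*3)+((2*x)*(7+b)))+(((4*x)*(7*b))*((5*x)+(x*5)))))

Answer: ((y+((y+(b*7))+4))*(((x*3)+((2*x)*(7+b)))+(((4*x)*(7*b))*((5*x)+(x*5)))))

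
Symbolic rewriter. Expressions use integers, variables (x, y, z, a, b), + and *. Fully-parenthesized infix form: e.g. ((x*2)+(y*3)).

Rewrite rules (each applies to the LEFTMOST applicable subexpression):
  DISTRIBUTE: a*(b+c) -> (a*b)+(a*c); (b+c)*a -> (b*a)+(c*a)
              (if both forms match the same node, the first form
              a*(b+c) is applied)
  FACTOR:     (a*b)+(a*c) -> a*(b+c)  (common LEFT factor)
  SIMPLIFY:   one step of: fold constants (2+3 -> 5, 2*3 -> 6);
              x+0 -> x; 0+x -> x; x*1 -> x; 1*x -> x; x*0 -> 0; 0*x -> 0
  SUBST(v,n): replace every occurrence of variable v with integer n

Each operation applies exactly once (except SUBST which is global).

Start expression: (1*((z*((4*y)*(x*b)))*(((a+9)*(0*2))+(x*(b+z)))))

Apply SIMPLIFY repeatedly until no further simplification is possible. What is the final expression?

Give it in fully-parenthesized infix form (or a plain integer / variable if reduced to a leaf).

Start: (1*((z*((4*y)*(x*b)))*(((a+9)*(0*2))+(x*(b+z)))))
Step 1: at root: (1*((z*((4*y)*(x*b)))*(((a+9)*(0*2))+(x*(b+z))))) -> ((z*((4*y)*(x*b)))*(((a+9)*(0*2))+(x*(b+z)))); overall: (1*((z*((4*y)*(x*b)))*(((a+9)*(0*2))+(x*(b+z))))) -> ((z*((4*y)*(x*b)))*(((a+9)*(0*2))+(x*(b+z))))
Step 2: at RLR: (0*2) -> 0; overall: ((z*((4*y)*(x*b)))*(((a+9)*(0*2))+(x*(b+z)))) -> ((z*((4*y)*(x*b)))*(((a+9)*0)+(x*(b+z))))
Step 3: at RL: ((a+9)*0) -> 0; overall: ((z*((4*y)*(x*b)))*(((a+9)*0)+(x*(b+z)))) -> ((z*((4*y)*(x*b)))*(0+(x*(b+z))))
Step 4: at R: (0+(x*(b+z))) -> (x*(b+z)); overall: ((z*((4*y)*(x*b)))*(0+(x*(b+z)))) -> ((z*((4*y)*(x*b)))*(x*(b+z)))
Fixed point: ((z*((4*y)*(x*b)))*(x*(b+z)))

Answer: ((z*((4*y)*(x*b)))*(x*(b+z)))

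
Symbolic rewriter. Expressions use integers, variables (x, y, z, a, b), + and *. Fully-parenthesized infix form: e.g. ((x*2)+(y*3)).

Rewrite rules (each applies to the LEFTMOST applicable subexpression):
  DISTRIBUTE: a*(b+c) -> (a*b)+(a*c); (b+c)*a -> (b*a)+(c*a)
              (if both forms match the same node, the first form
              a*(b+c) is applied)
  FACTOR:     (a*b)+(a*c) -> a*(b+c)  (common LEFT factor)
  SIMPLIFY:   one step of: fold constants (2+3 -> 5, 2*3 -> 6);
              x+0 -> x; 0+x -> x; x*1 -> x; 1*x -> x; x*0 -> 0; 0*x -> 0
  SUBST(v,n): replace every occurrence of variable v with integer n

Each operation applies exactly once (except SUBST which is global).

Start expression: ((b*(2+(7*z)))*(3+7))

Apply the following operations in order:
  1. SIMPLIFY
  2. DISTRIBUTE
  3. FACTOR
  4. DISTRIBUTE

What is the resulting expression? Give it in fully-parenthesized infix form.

Answer: (((b*2)+(b*(7*z)))*10)

Derivation:
Start: ((b*(2+(7*z)))*(3+7))
Apply SIMPLIFY at R (target: (3+7)): ((b*(2+(7*z)))*(3+7)) -> ((b*(2+(7*z)))*10)
Apply DISTRIBUTE at L (target: (b*(2+(7*z)))): ((b*(2+(7*z)))*10) -> (((b*2)+(b*(7*z)))*10)
Apply FACTOR at L (target: ((b*2)+(b*(7*z)))): (((b*2)+(b*(7*z)))*10) -> ((b*(2+(7*z)))*10)
Apply DISTRIBUTE at L (target: (b*(2+(7*z)))): ((b*(2+(7*z)))*10) -> (((b*2)+(b*(7*z)))*10)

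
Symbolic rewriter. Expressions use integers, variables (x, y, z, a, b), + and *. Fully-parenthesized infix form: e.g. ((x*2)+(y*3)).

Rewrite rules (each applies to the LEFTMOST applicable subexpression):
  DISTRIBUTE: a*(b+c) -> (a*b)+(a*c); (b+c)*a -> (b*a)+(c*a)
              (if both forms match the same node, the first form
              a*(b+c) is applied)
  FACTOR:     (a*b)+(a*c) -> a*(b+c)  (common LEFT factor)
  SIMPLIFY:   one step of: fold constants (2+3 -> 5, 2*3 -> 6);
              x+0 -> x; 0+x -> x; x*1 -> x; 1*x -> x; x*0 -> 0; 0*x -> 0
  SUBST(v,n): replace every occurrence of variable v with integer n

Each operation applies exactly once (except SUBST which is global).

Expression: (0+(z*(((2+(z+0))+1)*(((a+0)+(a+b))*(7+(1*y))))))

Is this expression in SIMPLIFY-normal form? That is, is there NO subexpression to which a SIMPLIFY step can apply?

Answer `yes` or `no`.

Answer: no

Derivation:
Expression: (0+(z*(((2+(z+0))+1)*(((a+0)+(a+b))*(7+(1*y))))))
Scanning for simplifiable subexpressions (pre-order)...
  at root: (0+(z*(((2+(z+0))+1)*(((a+0)+(a+b))*(7+(1*y)))))) (SIMPLIFIABLE)
  at R: (z*(((2+(z+0))+1)*(((a+0)+(a+b))*(7+(1*y))))) (not simplifiable)
  at RR: (((2+(z+0))+1)*(((a+0)+(a+b))*(7+(1*y)))) (not simplifiable)
  at RRL: ((2+(z+0))+1) (not simplifiable)
  at RRLL: (2+(z+0)) (not simplifiable)
  at RRLLR: (z+0) (SIMPLIFIABLE)
  at RRR: (((a+0)+(a+b))*(7+(1*y))) (not simplifiable)
  at RRRL: ((a+0)+(a+b)) (not simplifiable)
  at RRRLL: (a+0) (SIMPLIFIABLE)
  at RRRLR: (a+b) (not simplifiable)
  at RRRR: (7+(1*y)) (not simplifiable)
  at RRRRR: (1*y) (SIMPLIFIABLE)
Found simplifiable subexpr at path root: (0+(z*(((2+(z+0))+1)*(((a+0)+(a+b))*(7+(1*y))))))
One SIMPLIFY step would give: (z*(((2+(z+0))+1)*(((a+0)+(a+b))*(7+(1*y)))))
-> NOT in normal form.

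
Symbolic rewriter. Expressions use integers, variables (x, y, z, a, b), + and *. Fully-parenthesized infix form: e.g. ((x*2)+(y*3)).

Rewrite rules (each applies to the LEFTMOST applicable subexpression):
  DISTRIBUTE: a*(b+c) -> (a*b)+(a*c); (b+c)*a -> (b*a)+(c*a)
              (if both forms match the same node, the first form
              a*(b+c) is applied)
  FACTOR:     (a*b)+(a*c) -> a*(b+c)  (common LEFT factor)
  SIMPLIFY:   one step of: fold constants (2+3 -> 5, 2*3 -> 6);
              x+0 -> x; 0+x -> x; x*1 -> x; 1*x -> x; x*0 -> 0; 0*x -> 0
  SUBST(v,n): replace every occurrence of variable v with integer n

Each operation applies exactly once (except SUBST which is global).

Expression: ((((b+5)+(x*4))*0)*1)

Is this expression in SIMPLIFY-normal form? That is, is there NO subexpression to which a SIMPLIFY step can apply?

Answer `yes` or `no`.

Expression: ((((b+5)+(x*4))*0)*1)
Scanning for simplifiable subexpressions (pre-order)...
  at root: ((((b+5)+(x*4))*0)*1) (SIMPLIFIABLE)
  at L: (((b+5)+(x*4))*0) (SIMPLIFIABLE)
  at LL: ((b+5)+(x*4)) (not simplifiable)
  at LLL: (b+5) (not simplifiable)
  at LLR: (x*4) (not simplifiable)
Found simplifiable subexpr at path root: ((((b+5)+(x*4))*0)*1)
One SIMPLIFY step would give: (((b+5)+(x*4))*0)
-> NOT in normal form.

Answer: no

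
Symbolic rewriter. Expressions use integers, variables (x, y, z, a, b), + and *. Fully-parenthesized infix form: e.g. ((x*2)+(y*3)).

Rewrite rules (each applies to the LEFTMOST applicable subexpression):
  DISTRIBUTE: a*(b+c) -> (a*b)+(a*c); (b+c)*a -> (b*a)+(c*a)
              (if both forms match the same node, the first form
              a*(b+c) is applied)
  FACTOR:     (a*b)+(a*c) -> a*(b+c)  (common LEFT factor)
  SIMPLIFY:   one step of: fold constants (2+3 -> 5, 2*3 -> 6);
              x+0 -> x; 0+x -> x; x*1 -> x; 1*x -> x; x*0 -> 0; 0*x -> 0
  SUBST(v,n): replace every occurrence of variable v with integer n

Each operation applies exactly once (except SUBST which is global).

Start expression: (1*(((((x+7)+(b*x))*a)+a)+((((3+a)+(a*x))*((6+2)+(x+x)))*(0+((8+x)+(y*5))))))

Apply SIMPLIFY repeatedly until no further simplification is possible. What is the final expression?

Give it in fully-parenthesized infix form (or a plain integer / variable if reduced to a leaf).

Start: (1*(((((x+7)+(b*x))*a)+a)+((((3+a)+(a*x))*((6+2)+(x+x)))*(0+((8+x)+(y*5))))))
Step 1: at root: (1*(((((x+7)+(b*x))*a)+a)+((((3+a)+(a*x))*((6+2)+(x+x)))*(0+((8+x)+(y*5)))))) -> (((((x+7)+(b*x))*a)+a)+((((3+a)+(a*x))*((6+2)+(x+x)))*(0+((8+x)+(y*5))))); overall: (1*(((((x+7)+(b*x))*a)+a)+((((3+a)+(a*x))*((6+2)+(x+x)))*(0+((8+x)+(y*5)))))) -> (((((x+7)+(b*x))*a)+a)+((((3+a)+(a*x))*((6+2)+(x+x)))*(0+((8+x)+(y*5)))))
Step 2: at RLRL: (6+2) -> 8; overall: (((((x+7)+(b*x))*a)+a)+((((3+a)+(a*x))*((6+2)+(x+x)))*(0+((8+x)+(y*5))))) -> (((((x+7)+(b*x))*a)+a)+((((3+a)+(a*x))*(8+(x+x)))*(0+((8+x)+(y*5)))))
Step 3: at RR: (0+((8+x)+(y*5))) -> ((8+x)+(y*5)); overall: (((((x+7)+(b*x))*a)+a)+((((3+a)+(a*x))*(8+(x+x)))*(0+((8+x)+(y*5))))) -> (((((x+7)+(b*x))*a)+a)+((((3+a)+(a*x))*(8+(x+x)))*((8+x)+(y*5))))
Fixed point: (((((x+7)+(b*x))*a)+a)+((((3+a)+(a*x))*(8+(x+x)))*((8+x)+(y*5))))

Answer: (((((x+7)+(b*x))*a)+a)+((((3+a)+(a*x))*(8+(x+x)))*((8+x)+(y*5))))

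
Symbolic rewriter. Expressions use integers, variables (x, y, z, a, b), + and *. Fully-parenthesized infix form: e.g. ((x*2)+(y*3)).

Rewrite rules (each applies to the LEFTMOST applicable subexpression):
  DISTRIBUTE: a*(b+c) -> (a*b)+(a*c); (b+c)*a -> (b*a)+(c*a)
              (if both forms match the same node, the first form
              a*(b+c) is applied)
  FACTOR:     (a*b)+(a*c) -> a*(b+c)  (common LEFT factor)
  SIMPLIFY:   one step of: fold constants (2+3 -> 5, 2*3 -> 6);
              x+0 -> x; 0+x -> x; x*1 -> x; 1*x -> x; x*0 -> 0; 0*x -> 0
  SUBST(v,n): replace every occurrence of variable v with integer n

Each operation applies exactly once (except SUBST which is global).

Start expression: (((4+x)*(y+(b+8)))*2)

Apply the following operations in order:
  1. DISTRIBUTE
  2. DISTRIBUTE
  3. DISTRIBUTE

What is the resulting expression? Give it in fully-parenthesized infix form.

Start: (((4+x)*(y+(b+8)))*2)
Apply DISTRIBUTE at L (target: ((4+x)*(y+(b+8)))): (((4+x)*(y+(b+8)))*2) -> ((((4+x)*y)+((4+x)*(b+8)))*2)
Apply DISTRIBUTE at root (target: ((((4+x)*y)+((4+x)*(b+8)))*2)): ((((4+x)*y)+((4+x)*(b+8)))*2) -> ((((4+x)*y)*2)+(((4+x)*(b+8))*2))
Apply DISTRIBUTE at LL (target: ((4+x)*y)): ((((4+x)*y)*2)+(((4+x)*(b+8))*2)) -> ((((4*y)+(x*y))*2)+(((4+x)*(b+8))*2))

Answer: ((((4*y)+(x*y))*2)+(((4+x)*(b+8))*2))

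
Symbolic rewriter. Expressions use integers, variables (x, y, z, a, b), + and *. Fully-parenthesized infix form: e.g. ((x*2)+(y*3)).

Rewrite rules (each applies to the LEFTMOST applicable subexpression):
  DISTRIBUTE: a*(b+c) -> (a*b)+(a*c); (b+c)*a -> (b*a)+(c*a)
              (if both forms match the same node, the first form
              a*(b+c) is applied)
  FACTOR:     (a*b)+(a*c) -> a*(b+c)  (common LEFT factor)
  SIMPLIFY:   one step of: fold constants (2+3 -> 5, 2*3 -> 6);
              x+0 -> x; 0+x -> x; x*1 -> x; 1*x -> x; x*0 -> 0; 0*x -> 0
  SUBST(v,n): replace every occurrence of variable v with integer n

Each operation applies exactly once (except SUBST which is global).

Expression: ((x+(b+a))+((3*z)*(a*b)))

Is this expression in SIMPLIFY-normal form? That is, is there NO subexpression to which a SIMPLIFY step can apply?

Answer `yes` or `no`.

Expression: ((x+(b+a))+((3*z)*(a*b)))
Scanning for simplifiable subexpressions (pre-order)...
  at root: ((x+(b+a))+((3*z)*(a*b))) (not simplifiable)
  at L: (x+(b+a)) (not simplifiable)
  at LR: (b+a) (not simplifiable)
  at R: ((3*z)*(a*b)) (not simplifiable)
  at RL: (3*z) (not simplifiable)
  at RR: (a*b) (not simplifiable)
Result: no simplifiable subexpression found -> normal form.

Answer: yes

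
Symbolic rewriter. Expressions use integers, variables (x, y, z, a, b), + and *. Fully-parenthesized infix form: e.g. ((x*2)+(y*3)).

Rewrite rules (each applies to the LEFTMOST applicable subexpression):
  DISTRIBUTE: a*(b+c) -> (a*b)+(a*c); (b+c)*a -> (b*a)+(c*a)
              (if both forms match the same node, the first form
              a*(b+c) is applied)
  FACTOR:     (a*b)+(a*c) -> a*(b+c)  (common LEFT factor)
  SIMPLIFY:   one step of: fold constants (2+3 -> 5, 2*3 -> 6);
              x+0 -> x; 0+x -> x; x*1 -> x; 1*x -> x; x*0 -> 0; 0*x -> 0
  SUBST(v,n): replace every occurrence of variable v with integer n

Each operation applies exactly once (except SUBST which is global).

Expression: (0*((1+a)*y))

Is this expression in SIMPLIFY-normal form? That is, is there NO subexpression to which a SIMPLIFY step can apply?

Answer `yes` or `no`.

Expression: (0*((1+a)*y))
Scanning for simplifiable subexpressions (pre-order)...
  at root: (0*((1+a)*y)) (SIMPLIFIABLE)
  at R: ((1+a)*y) (not simplifiable)
  at RL: (1+a) (not simplifiable)
Found simplifiable subexpr at path root: (0*((1+a)*y))
One SIMPLIFY step would give: 0
-> NOT in normal form.

Answer: no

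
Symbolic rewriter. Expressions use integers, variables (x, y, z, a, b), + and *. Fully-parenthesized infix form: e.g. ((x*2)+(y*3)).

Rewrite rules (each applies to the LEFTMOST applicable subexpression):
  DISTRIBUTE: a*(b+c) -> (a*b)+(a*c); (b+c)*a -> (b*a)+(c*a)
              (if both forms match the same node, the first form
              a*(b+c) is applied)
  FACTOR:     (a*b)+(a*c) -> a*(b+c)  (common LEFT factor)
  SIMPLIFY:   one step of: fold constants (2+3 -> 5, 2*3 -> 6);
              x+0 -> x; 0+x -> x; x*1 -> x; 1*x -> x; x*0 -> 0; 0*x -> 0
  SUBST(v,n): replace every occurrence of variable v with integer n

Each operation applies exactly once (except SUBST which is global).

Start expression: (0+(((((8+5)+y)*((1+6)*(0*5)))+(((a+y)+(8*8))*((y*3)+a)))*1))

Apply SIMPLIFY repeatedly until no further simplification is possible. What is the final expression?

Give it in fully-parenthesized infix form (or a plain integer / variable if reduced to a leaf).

Start: (0+(((((8+5)+y)*((1+6)*(0*5)))+(((a+y)+(8*8))*((y*3)+a)))*1))
Step 1: at root: (0+(((((8+5)+y)*((1+6)*(0*5)))+(((a+y)+(8*8))*((y*3)+a)))*1)) -> (((((8+5)+y)*((1+6)*(0*5)))+(((a+y)+(8*8))*((y*3)+a)))*1); overall: (0+(((((8+5)+y)*((1+6)*(0*5)))+(((a+y)+(8*8))*((y*3)+a)))*1)) -> (((((8+5)+y)*((1+6)*(0*5)))+(((a+y)+(8*8))*((y*3)+a)))*1)
Step 2: at root: (((((8+5)+y)*((1+6)*(0*5)))+(((a+y)+(8*8))*((y*3)+a)))*1) -> ((((8+5)+y)*((1+6)*(0*5)))+(((a+y)+(8*8))*((y*3)+a))); overall: (((((8+5)+y)*((1+6)*(0*5)))+(((a+y)+(8*8))*((y*3)+a)))*1) -> ((((8+5)+y)*((1+6)*(0*5)))+(((a+y)+(8*8))*((y*3)+a)))
Step 3: at LLL: (8+5) -> 13; overall: ((((8+5)+y)*((1+6)*(0*5)))+(((a+y)+(8*8))*((y*3)+a))) -> (((13+y)*((1+6)*(0*5)))+(((a+y)+(8*8))*((y*3)+a)))
Step 4: at LRL: (1+6) -> 7; overall: (((13+y)*((1+6)*(0*5)))+(((a+y)+(8*8))*((y*3)+a))) -> (((13+y)*(7*(0*5)))+(((a+y)+(8*8))*((y*3)+a)))
Step 5: at LRR: (0*5) -> 0; overall: (((13+y)*(7*(0*5)))+(((a+y)+(8*8))*((y*3)+a))) -> (((13+y)*(7*0))+(((a+y)+(8*8))*((y*3)+a)))
Step 6: at LR: (7*0) -> 0; overall: (((13+y)*(7*0))+(((a+y)+(8*8))*((y*3)+a))) -> (((13+y)*0)+(((a+y)+(8*8))*((y*3)+a)))
Step 7: at L: ((13+y)*0) -> 0; overall: (((13+y)*0)+(((a+y)+(8*8))*((y*3)+a))) -> (0+(((a+y)+(8*8))*((y*3)+a)))
Step 8: at root: (0+(((a+y)+(8*8))*((y*3)+a))) -> (((a+y)+(8*8))*((y*3)+a)); overall: (0+(((a+y)+(8*8))*((y*3)+a))) -> (((a+y)+(8*8))*((y*3)+a))
Step 9: at LR: (8*8) -> 64; overall: (((a+y)+(8*8))*((y*3)+a)) -> (((a+y)+64)*((y*3)+a))
Fixed point: (((a+y)+64)*((y*3)+a))

Answer: (((a+y)+64)*((y*3)+a))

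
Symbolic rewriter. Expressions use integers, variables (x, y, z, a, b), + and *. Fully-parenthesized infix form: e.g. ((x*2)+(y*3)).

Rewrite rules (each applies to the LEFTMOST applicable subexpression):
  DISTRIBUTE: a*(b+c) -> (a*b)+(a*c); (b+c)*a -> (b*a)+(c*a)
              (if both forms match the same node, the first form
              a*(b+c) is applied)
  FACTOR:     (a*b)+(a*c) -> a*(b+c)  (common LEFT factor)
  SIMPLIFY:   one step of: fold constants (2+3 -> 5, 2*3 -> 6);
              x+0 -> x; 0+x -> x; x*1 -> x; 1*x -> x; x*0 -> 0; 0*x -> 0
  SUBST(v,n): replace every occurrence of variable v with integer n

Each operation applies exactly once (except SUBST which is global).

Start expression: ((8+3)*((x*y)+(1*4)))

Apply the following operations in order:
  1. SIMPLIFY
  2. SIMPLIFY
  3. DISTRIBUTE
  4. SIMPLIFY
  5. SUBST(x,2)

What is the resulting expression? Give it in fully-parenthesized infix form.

Start: ((8+3)*((x*y)+(1*4)))
Apply SIMPLIFY at L (target: (8+3)): ((8+3)*((x*y)+(1*4))) -> (11*((x*y)+(1*4)))
Apply SIMPLIFY at RR (target: (1*4)): (11*((x*y)+(1*4))) -> (11*((x*y)+4))
Apply DISTRIBUTE at root (target: (11*((x*y)+4))): (11*((x*y)+4)) -> ((11*(x*y))+(11*4))
Apply SIMPLIFY at R (target: (11*4)): ((11*(x*y))+(11*4)) -> ((11*(x*y))+44)
Apply SUBST(x,2): ((11*(x*y))+44) -> ((11*(2*y))+44)

Answer: ((11*(2*y))+44)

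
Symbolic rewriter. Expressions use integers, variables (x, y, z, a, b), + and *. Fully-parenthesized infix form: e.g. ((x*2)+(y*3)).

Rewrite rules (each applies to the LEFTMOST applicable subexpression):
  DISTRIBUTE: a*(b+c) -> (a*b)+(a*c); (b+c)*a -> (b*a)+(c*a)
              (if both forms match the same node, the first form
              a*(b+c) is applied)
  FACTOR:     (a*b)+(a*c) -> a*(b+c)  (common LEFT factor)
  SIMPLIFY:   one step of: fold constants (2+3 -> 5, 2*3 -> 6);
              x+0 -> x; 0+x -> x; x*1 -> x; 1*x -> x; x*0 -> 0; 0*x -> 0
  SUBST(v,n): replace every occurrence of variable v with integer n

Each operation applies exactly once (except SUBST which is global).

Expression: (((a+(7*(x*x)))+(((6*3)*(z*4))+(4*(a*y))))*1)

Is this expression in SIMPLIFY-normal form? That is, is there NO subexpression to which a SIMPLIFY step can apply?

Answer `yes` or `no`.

Answer: no

Derivation:
Expression: (((a+(7*(x*x)))+(((6*3)*(z*4))+(4*(a*y))))*1)
Scanning for simplifiable subexpressions (pre-order)...
  at root: (((a+(7*(x*x)))+(((6*3)*(z*4))+(4*(a*y))))*1) (SIMPLIFIABLE)
  at L: ((a+(7*(x*x)))+(((6*3)*(z*4))+(4*(a*y)))) (not simplifiable)
  at LL: (a+(7*(x*x))) (not simplifiable)
  at LLR: (7*(x*x)) (not simplifiable)
  at LLRR: (x*x) (not simplifiable)
  at LR: (((6*3)*(z*4))+(4*(a*y))) (not simplifiable)
  at LRL: ((6*3)*(z*4)) (not simplifiable)
  at LRLL: (6*3) (SIMPLIFIABLE)
  at LRLR: (z*4) (not simplifiable)
  at LRR: (4*(a*y)) (not simplifiable)
  at LRRR: (a*y) (not simplifiable)
Found simplifiable subexpr at path root: (((a+(7*(x*x)))+(((6*3)*(z*4))+(4*(a*y))))*1)
One SIMPLIFY step would give: ((a+(7*(x*x)))+(((6*3)*(z*4))+(4*(a*y))))
-> NOT in normal form.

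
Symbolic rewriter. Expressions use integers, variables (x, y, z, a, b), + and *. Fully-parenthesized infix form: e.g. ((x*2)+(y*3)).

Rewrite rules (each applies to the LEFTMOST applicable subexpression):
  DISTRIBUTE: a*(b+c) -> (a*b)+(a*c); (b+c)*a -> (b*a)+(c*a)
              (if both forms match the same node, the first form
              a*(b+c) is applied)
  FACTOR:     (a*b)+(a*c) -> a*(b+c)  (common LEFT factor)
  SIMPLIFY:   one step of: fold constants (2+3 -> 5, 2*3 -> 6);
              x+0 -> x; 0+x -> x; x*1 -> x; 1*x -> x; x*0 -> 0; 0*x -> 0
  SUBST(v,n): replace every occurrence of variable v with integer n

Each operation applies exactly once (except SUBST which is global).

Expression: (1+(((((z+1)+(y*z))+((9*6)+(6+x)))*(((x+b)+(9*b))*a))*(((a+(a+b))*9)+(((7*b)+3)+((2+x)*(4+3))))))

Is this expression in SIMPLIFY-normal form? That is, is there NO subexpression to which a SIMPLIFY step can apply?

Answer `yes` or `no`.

Expression: (1+(((((z+1)+(y*z))+((9*6)+(6+x)))*(((x+b)+(9*b))*a))*(((a+(a+b))*9)+(((7*b)+3)+((2+x)*(4+3))))))
Scanning for simplifiable subexpressions (pre-order)...
  at root: (1+(((((z+1)+(y*z))+((9*6)+(6+x)))*(((x+b)+(9*b))*a))*(((a+(a+b))*9)+(((7*b)+3)+((2+x)*(4+3)))))) (not simplifiable)
  at R: (((((z+1)+(y*z))+((9*6)+(6+x)))*(((x+b)+(9*b))*a))*(((a+(a+b))*9)+(((7*b)+3)+((2+x)*(4+3))))) (not simplifiable)
  at RL: ((((z+1)+(y*z))+((9*6)+(6+x)))*(((x+b)+(9*b))*a)) (not simplifiable)
  at RLL: (((z+1)+(y*z))+((9*6)+(6+x))) (not simplifiable)
  at RLLL: ((z+1)+(y*z)) (not simplifiable)
  at RLLLL: (z+1) (not simplifiable)
  at RLLLR: (y*z) (not simplifiable)
  at RLLR: ((9*6)+(6+x)) (not simplifiable)
  at RLLRL: (9*6) (SIMPLIFIABLE)
  at RLLRR: (6+x) (not simplifiable)
  at RLR: (((x+b)+(9*b))*a) (not simplifiable)
  at RLRL: ((x+b)+(9*b)) (not simplifiable)
  at RLRLL: (x+b) (not simplifiable)
  at RLRLR: (9*b) (not simplifiable)
  at RR: (((a+(a+b))*9)+(((7*b)+3)+((2+x)*(4+3)))) (not simplifiable)
  at RRL: ((a+(a+b))*9) (not simplifiable)
  at RRLL: (a+(a+b)) (not simplifiable)
  at RRLLR: (a+b) (not simplifiable)
  at RRR: (((7*b)+3)+((2+x)*(4+3))) (not simplifiable)
  at RRRL: ((7*b)+3) (not simplifiable)
  at RRRLL: (7*b) (not simplifiable)
  at RRRR: ((2+x)*(4+3)) (not simplifiable)
  at RRRRL: (2+x) (not simplifiable)
  at RRRRR: (4+3) (SIMPLIFIABLE)
Found simplifiable subexpr at path RLLRL: (9*6)
One SIMPLIFY step would give: (1+(((((z+1)+(y*z))+(54+(6+x)))*(((x+b)+(9*b))*a))*(((a+(a+b))*9)+(((7*b)+3)+((2+x)*(4+3))))))
-> NOT in normal form.

Answer: no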